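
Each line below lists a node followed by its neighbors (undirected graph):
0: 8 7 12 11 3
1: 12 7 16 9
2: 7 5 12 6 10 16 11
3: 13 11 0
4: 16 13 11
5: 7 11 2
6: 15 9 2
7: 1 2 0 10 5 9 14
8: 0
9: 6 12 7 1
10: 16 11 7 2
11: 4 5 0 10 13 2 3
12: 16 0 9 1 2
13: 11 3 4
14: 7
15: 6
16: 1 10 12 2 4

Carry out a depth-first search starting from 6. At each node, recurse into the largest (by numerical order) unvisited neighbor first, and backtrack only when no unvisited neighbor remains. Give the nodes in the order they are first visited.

6, 15, 9, 12, 16, 10, 11, 13, 4, 3, 0, 8, 7, 14, 5, 2, 1

Visit 6
6 → 15
6 → 9
9 → 12
12 → 16
16 → 10
10 → 11
11 → 13
13 → 4
13 → 3
3 → 0
0 → 8
0 → 7
7 → 14
7 → 5
5 → 2
7 → 1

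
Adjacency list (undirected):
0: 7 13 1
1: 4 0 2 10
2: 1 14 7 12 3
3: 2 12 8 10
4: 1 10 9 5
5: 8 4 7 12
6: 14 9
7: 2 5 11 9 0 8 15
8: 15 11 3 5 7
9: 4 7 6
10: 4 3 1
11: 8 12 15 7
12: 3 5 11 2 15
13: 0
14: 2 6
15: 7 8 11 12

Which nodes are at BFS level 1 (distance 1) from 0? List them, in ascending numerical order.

Level 0: 0
Level 1: 1, 7, 13
Level 2: 2, 4, 5, 8, 9, 10, 11, 15
Level 3: 3, 6, 12, 14

1, 7, 13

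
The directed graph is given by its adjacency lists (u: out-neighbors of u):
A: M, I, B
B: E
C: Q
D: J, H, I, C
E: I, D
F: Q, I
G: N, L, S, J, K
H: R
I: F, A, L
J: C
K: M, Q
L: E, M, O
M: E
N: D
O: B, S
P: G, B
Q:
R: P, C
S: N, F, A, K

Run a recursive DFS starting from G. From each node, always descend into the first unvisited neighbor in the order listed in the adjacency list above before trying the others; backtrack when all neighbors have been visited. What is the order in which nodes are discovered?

G, N, D, J, C, Q, H, R, P, B, E, I, F, A, M, L, O, S, K

Visit G
G → N
N → D
D → J
J → C
C → Q
D → H
H → R
R → P
P → B
B → E
E → I
I → F
I → A
A → M
I → L
L → O
O → S
S → K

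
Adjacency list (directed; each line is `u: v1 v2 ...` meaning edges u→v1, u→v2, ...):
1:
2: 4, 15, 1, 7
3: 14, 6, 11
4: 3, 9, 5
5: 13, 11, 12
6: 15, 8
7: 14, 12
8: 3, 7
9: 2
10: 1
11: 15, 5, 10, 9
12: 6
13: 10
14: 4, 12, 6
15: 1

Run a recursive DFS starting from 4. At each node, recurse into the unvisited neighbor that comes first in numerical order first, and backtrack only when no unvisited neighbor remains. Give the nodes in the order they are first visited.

4 → 3 → 6 → 8 → 7 → 12 → 14 → 15 → 1 → 11 → 5 → 13 → 10 → 9 → 2

Visit 4
4 → 3
3 → 6
6 → 8
8 → 7
7 → 12
7 → 14
6 → 15
15 → 1
3 → 11
11 → 5
5 → 13
13 → 10
11 → 9
9 → 2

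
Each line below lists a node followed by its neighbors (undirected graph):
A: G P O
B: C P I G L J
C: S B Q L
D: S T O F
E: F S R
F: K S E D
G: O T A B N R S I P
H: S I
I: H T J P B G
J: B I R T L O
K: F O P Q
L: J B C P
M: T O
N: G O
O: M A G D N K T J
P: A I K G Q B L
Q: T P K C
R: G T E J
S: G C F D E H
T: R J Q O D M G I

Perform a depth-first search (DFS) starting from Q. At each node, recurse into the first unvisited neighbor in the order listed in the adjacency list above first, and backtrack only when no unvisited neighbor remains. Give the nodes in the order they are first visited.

Q → T → R → G → O → M → A → P → I → H → S → C → B → L → J → F → K → E → D → N

Visit Q
Q → T
T → R
R → G
G → O
O → M
O → A
A → P
P → I
I → H
H → S
S → C
C → B
B → L
L → J
S → F
F → K
F → E
F → D
O → N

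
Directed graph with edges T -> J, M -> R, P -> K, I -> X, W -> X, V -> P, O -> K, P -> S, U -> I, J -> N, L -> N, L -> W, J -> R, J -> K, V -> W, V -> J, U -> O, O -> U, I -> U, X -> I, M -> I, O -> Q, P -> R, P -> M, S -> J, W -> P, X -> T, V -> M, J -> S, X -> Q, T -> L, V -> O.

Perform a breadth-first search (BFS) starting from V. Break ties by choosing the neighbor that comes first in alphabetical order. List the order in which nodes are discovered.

V -> J -> M -> O -> P -> W -> K -> N -> R -> S -> I -> Q -> U -> X -> T -> L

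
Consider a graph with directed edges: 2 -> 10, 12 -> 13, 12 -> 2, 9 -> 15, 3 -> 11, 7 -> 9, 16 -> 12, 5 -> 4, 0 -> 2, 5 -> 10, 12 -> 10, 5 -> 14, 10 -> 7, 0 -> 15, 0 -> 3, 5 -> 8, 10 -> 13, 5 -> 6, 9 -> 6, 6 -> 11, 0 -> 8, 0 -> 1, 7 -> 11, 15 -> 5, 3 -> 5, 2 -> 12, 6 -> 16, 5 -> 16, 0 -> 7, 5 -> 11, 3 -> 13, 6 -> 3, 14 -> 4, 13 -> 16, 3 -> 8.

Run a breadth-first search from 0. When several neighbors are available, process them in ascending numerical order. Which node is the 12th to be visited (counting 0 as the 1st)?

13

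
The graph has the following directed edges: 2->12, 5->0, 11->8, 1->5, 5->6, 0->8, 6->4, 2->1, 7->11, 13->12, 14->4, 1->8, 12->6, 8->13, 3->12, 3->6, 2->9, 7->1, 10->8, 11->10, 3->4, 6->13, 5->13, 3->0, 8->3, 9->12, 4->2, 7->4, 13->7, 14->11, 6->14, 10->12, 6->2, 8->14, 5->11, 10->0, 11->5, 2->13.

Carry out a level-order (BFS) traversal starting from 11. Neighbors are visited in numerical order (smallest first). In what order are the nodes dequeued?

11, 5, 8, 10, 0, 6, 13, 3, 14, 12, 2, 4, 7, 1, 9

Visit 11; enqueue 5, 8, 10 → queue [5, 8, 10]
Visit 5; enqueue 0, 6, 13 → queue [8, 10, 0, 6, 13]
Visit 8; enqueue 3, 14 → queue [10, 0, 6, 13, 3, 14]
Visit 10; enqueue 12 → queue [0, 6, 13, 3, 14, 12]
Visit 0 → queue [6, 13, 3, 14, 12]
Visit 6; enqueue 2, 4 → queue [13, 3, 14, 12, 2, 4]
Visit 13; enqueue 7 → queue [3, 14, 12, 2, 4, 7]
Visit 3 → queue [14, 12, 2, 4, 7]
Visit 14 → queue [12, 2, 4, 7]
Visit 12 → queue [2, 4, 7]
Visit 2; enqueue 1, 9 → queue [4, 7, 1, 9]
Visit 4 → queue [7, 1, 9]
Visit 7 → queue [1, 9]
Visit 1 → queue [9]
Visit 9 → queue []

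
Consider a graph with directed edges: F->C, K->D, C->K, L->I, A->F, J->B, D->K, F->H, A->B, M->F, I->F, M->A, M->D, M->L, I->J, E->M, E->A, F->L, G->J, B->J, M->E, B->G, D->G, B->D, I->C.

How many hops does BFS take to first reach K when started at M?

2

Level 0: M
Level 1: A, D, E, F, L
Level 2: B, C, G, H, I, K
Level 3: J
K first appears at level 2.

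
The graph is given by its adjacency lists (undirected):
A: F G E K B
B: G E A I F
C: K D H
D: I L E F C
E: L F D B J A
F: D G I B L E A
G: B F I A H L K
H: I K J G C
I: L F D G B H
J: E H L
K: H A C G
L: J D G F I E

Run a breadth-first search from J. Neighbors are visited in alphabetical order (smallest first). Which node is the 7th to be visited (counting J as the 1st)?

Visit J; enqueue E, H, L → queue [E, H, L]
Visit E; enqueue A, B, D, F → queue [H, L, A, B, D, F]
Visit H; enqueue C, G, I, K → queue [L, A, B, D, F, C, G, I, K]
Visit L → queue [A, B, D, F, C, G, I, K]
Visit A → queue [B, D, F, C, G, I, K]
Visit B → queue [D, F, C, G, I, K]
Visit D → queue [F, C, G, I, K]
Visit F → queue [C, G, I, K]
Visit C → queue [G, I, K]
Visit G → queue [I, K]
Visit I → queue [K]
Visit K → queue []

Visit order: J, E, H, L, A, B, D, F, C, G, I, K

D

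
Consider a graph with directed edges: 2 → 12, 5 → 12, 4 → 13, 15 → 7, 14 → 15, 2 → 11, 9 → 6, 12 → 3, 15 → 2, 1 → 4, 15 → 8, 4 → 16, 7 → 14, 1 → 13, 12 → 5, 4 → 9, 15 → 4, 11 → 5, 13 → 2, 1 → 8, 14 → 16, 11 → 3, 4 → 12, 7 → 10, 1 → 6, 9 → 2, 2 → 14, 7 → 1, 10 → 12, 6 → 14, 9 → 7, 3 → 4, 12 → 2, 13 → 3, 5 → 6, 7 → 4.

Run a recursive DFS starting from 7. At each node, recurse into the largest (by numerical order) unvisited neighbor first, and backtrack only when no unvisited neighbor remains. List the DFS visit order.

Visit 7
7 → 14
14 → 16
14 → 15
15 → 8
15 → 4
4 → 13
13 → 3
13 → 2
2 → 12
12 → 5
5 → 6
2 → 11
4 → 9
7 → 10
7 → 1

7 -> 14 -> 16 -> 15 -> 8 -> 4 -> 13 -> 3 -> 2 -> 12 -> 5 -> 6 -> 11 -> 9 -> 10 -> 1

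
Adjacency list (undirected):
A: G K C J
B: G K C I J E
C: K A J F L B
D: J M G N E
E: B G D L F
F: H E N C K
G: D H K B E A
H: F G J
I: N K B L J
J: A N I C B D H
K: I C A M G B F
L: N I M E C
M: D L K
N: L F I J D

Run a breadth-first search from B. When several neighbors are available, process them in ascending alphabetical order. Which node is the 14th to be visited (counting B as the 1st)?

Visit B; enqueue C, E, G, I, J, K → queue [C, E, G, I, J, K]
Visit C; enqueue A, F, L → queue [E, G, I, J, K, A, F, L]
Visit E; enqueue D → queue [G, I, J, K, A, F, L, D]
Visit G; enqueue H → queue [I, J, K, A, F, L, D, H]
Visit I; enqueue N → queue [J, K, A, F, L, D, H, N]
Visit J → queue [K, A, F, L, D, H, N]
Visit K; enqueue M → queue [A, F, L, D, H, N, M]
Visit A → queue [F, L, D, H, N, M]
Visit F → queue [L, D, H, N, M]
Visit L → queue [D, H, N, M]
Visit D → queue [H, N, M]
Visit H → queue [N, M]
Visit N → queue [M]
Visit M → queue []

Visit order: B, C, E, G, I, J, K, A, F, L, D, H, N, M

M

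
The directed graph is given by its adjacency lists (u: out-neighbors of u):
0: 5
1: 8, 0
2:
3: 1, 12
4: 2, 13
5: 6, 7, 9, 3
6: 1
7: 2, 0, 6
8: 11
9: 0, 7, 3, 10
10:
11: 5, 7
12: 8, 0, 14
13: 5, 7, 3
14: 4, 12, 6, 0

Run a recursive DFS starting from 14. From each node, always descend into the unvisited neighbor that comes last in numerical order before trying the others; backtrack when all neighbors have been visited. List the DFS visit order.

14, 12, 8, 11, 7, 6, 1, 0, 5, 9, 10, 3, 2, 4, 13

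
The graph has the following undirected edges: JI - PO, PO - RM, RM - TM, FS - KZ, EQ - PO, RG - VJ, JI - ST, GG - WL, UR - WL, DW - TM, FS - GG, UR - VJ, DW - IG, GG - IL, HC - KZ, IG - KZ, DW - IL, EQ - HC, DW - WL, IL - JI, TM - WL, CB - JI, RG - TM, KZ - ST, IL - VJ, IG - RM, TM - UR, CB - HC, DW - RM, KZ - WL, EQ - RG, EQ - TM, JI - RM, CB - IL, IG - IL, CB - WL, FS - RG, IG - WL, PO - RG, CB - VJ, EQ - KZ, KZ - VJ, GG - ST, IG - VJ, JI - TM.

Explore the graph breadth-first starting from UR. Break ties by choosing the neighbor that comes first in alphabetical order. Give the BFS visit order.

Visit UR; enqueue TM, VJ, WL → queue [TM, VJ, WL]
Visit TM; enqueue DW, EQ, JI, RG, RM → queue [VJ, WL, DW, EQ, JI, RG, RM]
Visit VJ; enqueue CB, IG, IL, KZ → queue [WL, DW, EQ, JI, RG, RM, CB, IG, IL, KZ]
Visit WL; enqueue GG → queue [DW, EQ, JI, RG, RM, CB, IG, IL, KZ, GG]
Visit DW → queue [EQ, JI, RG, RM, CB, IG, IL, KZ, GG]
Visit EQ; enqueue HC, PO → queue [JI, RG, RM, CB, IG, IL, KZ, GG, HC, PO]
Visit JI; enqueue ST → queue [RG, RM, CB, IG, IL, KZ, GG, HC, PO, ST]
Visit RG; enqueue FS → queue [RM, CB, IG, IL, KZ, GG, HC, PO, ST, FS]
Visit RM → queue [CB, IG, IL, KZ, GG, HC, PO, ST, FS]
Visit CB → queue [IG, IL, KZ, GG, HC, PO, ST, FS]
Visit IG → queue [IL, KZ, GG, HC, PO, ST, FS]
Visit IL → queue [KZ, GG, HC, PO, ST, FS]
Visit KZ → queue [GG, HC, PO, ST, FS]
Visit GG → queue [HC, PO, ST, FS]
Visit HC → queue [PO, ST, FS]
Visit PO → queue [ST, FS]
Visit ST → queue [FS]
Visit FS → queue []

UR, TM, VJ, WL, DW, EQ, JI, RG, RM, CB, IG, IL, KZ, GG, HC, PO, ST, FS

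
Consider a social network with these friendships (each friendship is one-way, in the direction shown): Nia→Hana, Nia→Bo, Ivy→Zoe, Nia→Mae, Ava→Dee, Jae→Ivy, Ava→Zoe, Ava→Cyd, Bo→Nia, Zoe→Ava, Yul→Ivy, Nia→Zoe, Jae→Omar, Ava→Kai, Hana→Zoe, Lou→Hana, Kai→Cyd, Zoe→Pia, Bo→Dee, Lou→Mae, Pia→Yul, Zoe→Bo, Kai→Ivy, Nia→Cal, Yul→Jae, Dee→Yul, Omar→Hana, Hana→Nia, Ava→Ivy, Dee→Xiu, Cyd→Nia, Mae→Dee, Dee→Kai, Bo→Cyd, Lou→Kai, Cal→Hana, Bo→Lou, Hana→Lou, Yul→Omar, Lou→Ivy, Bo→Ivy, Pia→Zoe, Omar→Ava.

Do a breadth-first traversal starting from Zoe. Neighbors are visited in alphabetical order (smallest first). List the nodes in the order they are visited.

Zoe → Ava → Bo → Pia → Cyd → Dee → Ivy → Kai → Lou → Nia → Yul → Xiu → Hana → Mae → Cal → Jae → Omar

Visit Zoe; enqueue Ava, Bo, Pia → queue [Ava, Bo, Pia]
Visit Ava; enqueue Cyd, Dee, Ivy, Kai → queue [Bo, Pia, Cyd, Dee, Ivy, Kai]
Visit Bo; enqueue Lou, Nia → queue [Pia, Cyd, Dee, Ivy, Kai, Lou, Nia]
Visit Pia; enqueue Yul → queue [Cyd, Dee, Ivy, Kai, Lou, Nia, Yul]
Visit Cyd → queue [Dee, Ivy, Kai, Lou, Nia, Yul]
Visit Dee; enqueue Xiu → queue [Ivy, Kai, Lou, Nia, Yul, Xiu]
Visit Ivy → queue [Kai, Lou, Nia, Yul, Xiu]
Visit Kai → queue [Lou, Nia, Yul, Xiu]
Visit Lou; enqueue Hana, Mae → queue [Nia, Yul, Xiu, Hana, Mae]
Visit Nia; enqueue Cal → queue [Yul, Xiu, Hana, Mae, Cal]
Visit Yul; enqueue Jae, Omar → queue [Xiu, Hana, Mae, Cal, Jae, Omar]
Visit Xiu → queue [Hana, Mae, Cal, Jae, Omar]
Visit Hana → queue [Mae, Cal, Jae, Omar]
Visit Mae → queue [Cal, Jae, Omar]
Visit Cal → queue [Jae, Omar]
Visit Jae → queue [Omar]
Visit Omar → queue []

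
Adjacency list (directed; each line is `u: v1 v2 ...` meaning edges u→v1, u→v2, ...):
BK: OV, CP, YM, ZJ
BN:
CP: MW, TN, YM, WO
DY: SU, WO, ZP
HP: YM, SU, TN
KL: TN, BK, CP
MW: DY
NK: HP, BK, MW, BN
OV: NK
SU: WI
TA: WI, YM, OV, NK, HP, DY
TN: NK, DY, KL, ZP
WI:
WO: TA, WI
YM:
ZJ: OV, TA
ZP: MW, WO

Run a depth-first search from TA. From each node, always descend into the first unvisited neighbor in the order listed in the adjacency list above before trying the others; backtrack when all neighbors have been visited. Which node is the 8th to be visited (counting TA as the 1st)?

TN

Visit TA
TA → WI
TA → YM
TA → OV
OV → NK
NK → HP
HP → SU
HP → TN
TN → DY
DY → WO
DY → ZP
ZP → MW
TN → KL
KL → BK
BK → CP
BK → ZJ
NK → BN

Visit order: TA, WI, YM, OV, NK, HP, SU, TN, DY, WO, ZP, MW, KL, BK, CP, ZJ, BN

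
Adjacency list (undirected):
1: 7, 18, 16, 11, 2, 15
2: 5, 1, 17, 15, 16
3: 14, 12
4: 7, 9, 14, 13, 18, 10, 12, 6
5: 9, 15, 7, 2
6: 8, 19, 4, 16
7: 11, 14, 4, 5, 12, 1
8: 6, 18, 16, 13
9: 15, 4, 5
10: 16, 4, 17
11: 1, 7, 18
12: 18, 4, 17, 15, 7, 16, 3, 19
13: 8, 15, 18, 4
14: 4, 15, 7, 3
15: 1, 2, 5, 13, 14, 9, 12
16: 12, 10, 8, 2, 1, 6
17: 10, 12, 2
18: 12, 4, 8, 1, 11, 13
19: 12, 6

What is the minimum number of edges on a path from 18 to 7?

2

Level 0: 18
Level 1: 1, 4, 8, 11, 12, 13
Level 2: 2, 3, 6, 7, 9, 10, 14, 15, 16, 17, 19
Level 3: 5
7 first appears at level 2.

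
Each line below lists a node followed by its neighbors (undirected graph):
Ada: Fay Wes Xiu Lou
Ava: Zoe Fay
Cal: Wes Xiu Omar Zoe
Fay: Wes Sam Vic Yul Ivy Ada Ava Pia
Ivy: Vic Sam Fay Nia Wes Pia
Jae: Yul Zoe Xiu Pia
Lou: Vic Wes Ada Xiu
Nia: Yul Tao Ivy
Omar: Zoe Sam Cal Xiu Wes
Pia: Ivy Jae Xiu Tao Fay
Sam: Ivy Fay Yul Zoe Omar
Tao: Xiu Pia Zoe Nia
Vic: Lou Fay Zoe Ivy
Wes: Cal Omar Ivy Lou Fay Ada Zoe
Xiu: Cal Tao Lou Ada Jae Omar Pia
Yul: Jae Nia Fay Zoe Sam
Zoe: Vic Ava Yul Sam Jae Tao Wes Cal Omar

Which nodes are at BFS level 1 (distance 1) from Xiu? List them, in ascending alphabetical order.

Ada, Cal, Jae, Lou, Omar, Pia, Tao

Level 0: Xiu
Level 1: Ada, Cal, Jae, Lou, Omar, Pia, Tao
Level 2: Fay, Ivy, Nia, Sam, Vic, Wes, Yul, Zoe
Level 3: Ava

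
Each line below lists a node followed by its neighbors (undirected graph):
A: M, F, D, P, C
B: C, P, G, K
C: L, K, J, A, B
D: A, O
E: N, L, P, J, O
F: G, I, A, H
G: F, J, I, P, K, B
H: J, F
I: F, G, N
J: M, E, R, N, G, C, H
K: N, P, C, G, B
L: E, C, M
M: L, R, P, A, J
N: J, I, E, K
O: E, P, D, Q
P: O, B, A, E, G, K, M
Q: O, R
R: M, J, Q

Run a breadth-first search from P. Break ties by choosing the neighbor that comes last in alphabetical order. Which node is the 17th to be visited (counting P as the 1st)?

Visit P; enqueue O, M, K, G, E, B, A → queue [O, M, K, G, E, B, A]
Visit O; enqueue Q, D → queue [M, K, G, E, B, A, Q, D]
Visit M; enqueue R, L, J → queue [K, G, E, B, A, Q, D, R, L, J]
Visit K; enqueue N, C → queue [G, E, B, A, Q, D, R, L, J, N, C]
Visit G; enqueue I, F → queue [E, B, A, Q, D, R, L, J, N, C, I, F]
Visit E → queue [B, A, Q, D, R, L, J, N, C, I, F]
Visit B → queue [A, Q, D, R, L, J, N, C, I, F]
Visit A → queue [Q, D, R, L, J, N, C, I, F]
Visit Q → queue [D, R, L, J, N, C, I, F]
Visit D → queue [R, L, J, N, C, I, F]
Visit R → queue [L, J, N, C, I, F]
Visit L → queue [J, N, C, I, F]
Visit J; enqueue H → queue [N, C, I, F, H]
Visit N → queue [C, I, F, H]
Visit C → queue [I, F, H]
Visit I → queue [F, H]
Visit F → queue [H]
Visit H → queue []

Visit order: P, O, M, K, G, E, B, A, Q, D, R, L, J, N, C, I, F, H

F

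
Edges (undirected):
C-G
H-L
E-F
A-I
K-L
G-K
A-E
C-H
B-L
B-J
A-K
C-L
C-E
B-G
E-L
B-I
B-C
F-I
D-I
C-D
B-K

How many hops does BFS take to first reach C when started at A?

Level 0: A
Level 1: E, I, K
Level 2: B, C, D, F, G, L
Level 3: H, J
C first appears at level 2.

2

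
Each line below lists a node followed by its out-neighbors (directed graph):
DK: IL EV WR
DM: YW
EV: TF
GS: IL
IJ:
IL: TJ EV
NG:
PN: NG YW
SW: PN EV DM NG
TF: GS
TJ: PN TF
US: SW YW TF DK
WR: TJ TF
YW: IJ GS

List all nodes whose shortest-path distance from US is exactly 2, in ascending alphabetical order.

DM, EV, GS, IJ, IL, NG, PN, WR

Level 0: US
Level 1: DK, SW, TF, YW
Level 2: DM, EV, GS, IJ, IL, NG, PN, WR
Level 3: TJ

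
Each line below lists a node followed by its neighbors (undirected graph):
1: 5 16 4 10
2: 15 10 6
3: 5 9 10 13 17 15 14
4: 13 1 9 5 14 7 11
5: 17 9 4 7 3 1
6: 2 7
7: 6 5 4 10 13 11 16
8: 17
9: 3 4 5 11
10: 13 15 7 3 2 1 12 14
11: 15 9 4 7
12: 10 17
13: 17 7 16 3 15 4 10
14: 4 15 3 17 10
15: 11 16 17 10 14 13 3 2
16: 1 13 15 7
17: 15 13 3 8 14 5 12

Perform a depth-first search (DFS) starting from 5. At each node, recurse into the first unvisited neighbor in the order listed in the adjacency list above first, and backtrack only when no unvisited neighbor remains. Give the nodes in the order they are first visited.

Visit 5
5 → 17
17 → 15
15 → 11
11 → 9
9 → 3
3 → 10
10 → 13
13 → 7
7 → 6
6 → 2
7 → 4
4 → 1
1 → 16
4 → 14
10 → 12
17 → 8

5 → 17 → 15 → 11 → 9 → 3 → 10 → 13 → 7 → 6 → 2 → 4 → 1 → 16 → 14 → 12 → 8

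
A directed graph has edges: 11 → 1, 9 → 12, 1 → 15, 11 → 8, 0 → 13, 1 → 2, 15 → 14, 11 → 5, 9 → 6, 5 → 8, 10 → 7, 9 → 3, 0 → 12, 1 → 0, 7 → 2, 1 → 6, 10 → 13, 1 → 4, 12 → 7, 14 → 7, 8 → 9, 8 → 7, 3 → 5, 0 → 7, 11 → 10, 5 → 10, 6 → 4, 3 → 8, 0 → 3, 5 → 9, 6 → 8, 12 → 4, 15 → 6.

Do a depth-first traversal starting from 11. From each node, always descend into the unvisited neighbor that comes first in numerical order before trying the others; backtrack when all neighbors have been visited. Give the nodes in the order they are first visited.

11 1 0 3 5 8 7 2 9 6 4 12 10 13 15 14

Visit 11
11 → 1
1 → 0
0 → 3
3 → 5
5 → 8
8 → 7
7 → 2
8 → 9
9 → 6
6 → 4
9 → 12
5 → 10
10 → 13
1 → 15
15 → 14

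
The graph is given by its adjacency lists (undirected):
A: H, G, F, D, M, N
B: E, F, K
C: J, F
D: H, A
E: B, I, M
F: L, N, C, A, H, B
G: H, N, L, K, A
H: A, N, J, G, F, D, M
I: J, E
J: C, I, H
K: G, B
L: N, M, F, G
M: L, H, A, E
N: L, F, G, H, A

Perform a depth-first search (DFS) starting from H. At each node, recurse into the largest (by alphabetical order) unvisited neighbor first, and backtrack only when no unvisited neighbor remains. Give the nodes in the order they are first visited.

Visit H
H → N
N → L
L → M
M → E
E → I
I → J
J → C
C → F
F → B
B → K
K → G
G → A
A → D

H -> N -> L -> M -> E -> I -> J -> C -> F -> B -> K -> G -> A -> D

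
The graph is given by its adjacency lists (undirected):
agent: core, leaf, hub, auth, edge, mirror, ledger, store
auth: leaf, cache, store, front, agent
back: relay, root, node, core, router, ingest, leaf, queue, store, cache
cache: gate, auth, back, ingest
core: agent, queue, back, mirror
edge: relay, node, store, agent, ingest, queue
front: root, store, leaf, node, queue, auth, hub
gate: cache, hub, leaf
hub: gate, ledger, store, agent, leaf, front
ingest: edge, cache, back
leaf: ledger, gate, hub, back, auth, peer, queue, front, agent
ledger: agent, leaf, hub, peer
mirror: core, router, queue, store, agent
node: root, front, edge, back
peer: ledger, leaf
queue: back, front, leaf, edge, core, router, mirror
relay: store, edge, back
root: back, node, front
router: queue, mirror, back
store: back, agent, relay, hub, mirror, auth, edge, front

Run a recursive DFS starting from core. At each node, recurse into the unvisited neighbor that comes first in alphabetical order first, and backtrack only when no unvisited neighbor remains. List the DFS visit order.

core -> agent -> auth -> cache -> back -> ingest -> edge -> node -> front -> hub -> gate -> leaf -> ledger -> peer -> queue -> mirror -> router -> store -> relay -> root

Visit core
core → agent
agent → auth
auth → cache
cache → back
back → ingest
ingest → edge
edge → node
node → front
front → hub
hub → gate
gate → leaf
leaf → ledger
ledger → peer
leaf → queue
queue → mirror
mirror → router
mirror → store
store → relay
front → root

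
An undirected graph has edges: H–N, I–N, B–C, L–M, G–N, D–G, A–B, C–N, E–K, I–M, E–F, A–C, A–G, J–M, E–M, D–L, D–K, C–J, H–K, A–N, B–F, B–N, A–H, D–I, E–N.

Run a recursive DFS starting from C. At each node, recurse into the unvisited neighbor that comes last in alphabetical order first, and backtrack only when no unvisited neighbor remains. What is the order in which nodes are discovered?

C -> N -> I -> M -> L -> D -> K -> H -> A -> G -> B -> F -> E -> J

Visit C
C → N
N → I
I → M
M → L
L → D
D → K
K → H
H → A
A → G
A → B
B → F
F → E
M → J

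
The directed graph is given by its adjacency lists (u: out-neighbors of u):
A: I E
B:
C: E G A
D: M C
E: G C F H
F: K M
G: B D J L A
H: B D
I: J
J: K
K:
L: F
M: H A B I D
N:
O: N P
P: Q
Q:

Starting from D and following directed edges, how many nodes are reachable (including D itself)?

13

BFS from D visits: D, C, M, A, E, G, B, H, I, F, J, L, K
Reachable nodes: 13 of 17 total.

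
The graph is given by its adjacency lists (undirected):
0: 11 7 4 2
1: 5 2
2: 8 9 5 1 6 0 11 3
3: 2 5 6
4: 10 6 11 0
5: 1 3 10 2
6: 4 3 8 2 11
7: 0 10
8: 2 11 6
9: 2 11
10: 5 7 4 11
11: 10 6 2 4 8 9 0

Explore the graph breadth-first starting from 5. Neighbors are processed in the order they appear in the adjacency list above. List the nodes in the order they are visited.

Visit 5; enqueue 1, 3, 10, 2 → queue [1, 3, 10, 2]
Visit 1 → queue [3, 10, 2]
Visit 3; enqueue 6 → queue [10, 2, 6]
Visit 10; enqueue 7, 4, 11 → queue [2, 6, 7, 4, 11]
Visit 2; enqueue 8, 9, 0 → queue [6, 7, 4, 11, 8, 9, 0]
Visit 6 → queue [7, 4, 11, 8, 9, 0]
Visit 7 → queue [4, 11, 8, 9, 0]
Visit 4 → queue [11, 8, 9, 0]
Visit 11 → queue [8, 9, 0]
Visit 8 → queue [9, 0]
Visit 9 → queue [0]
Visit 0 → queue []

5, 1, 3, 10, 2, 6, 7, 4, 11, 8, 9, 0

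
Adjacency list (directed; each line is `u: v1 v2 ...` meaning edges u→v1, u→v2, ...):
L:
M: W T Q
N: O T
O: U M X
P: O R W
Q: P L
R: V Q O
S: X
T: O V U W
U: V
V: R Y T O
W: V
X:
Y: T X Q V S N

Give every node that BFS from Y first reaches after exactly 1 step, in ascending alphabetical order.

Level 0: Y
Level 1: N, Q, S, T, V, X
Level 2: L, O, P, R, U, W
Level 3: M

N, Q, S, T, V, X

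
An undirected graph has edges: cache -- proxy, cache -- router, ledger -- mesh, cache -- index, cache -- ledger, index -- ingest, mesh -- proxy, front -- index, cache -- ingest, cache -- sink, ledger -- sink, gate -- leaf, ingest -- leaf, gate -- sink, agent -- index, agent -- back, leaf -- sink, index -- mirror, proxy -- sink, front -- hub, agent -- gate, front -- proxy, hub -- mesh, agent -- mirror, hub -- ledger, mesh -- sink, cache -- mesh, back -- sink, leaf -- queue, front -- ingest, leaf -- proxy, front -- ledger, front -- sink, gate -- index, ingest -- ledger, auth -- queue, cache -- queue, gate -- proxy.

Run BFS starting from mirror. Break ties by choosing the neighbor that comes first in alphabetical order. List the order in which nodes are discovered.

Visit mirror; enqueue agent, index → queue [agent, index]
Visit agent; enqueue back, gate → queue [index, back, gate]
Visit index; enqueue cache, front, ingest → queue [back, gate, cache, front, ingest]
Visit back; enqueue sink → queue [gate, cache, front, ingest, sink]
Visit gate; enqueue leaf, proxy → queue [cache, front, ingest, sink, leaf, proxy]
Visit cache; enqueue ledger, mesh, queue, router → queue [front, ingest, sink, leaf, proxy, ledger, mesh, queue, router]
Visit front; enqueue hub → queue [ingest, sink, leaf, proxy, ledger, mesh, queue, router, hub]
Visit ingest → queue [sink, leaf, proxy, ledger, mesh, queue, router, hub]
Visit sink → queue [leaf, proxy, ledger, mesh, queue, router, hub]
Visit leaf → queue [proxy, ledger, mesh, queue, router, hub]
Visit proxy → queue [ledger, mesh, queue, router, hub]
Visit ledger → queue [mesh, queue, router, hub]
Visit mesh → queue [queue, router, hub]
Visit queue; enqueue auth → queue [router, hub, auth]
Visit router → queue [hub, auth]
Visit hub → queue [auth]
Visit auth → queue []

mirror -> agent -> index -> back -> gate -> cache -> front -> ingest -> sink -> leaf -> proxy -> ledger -> mesh -> queue -> router -> hub -> auth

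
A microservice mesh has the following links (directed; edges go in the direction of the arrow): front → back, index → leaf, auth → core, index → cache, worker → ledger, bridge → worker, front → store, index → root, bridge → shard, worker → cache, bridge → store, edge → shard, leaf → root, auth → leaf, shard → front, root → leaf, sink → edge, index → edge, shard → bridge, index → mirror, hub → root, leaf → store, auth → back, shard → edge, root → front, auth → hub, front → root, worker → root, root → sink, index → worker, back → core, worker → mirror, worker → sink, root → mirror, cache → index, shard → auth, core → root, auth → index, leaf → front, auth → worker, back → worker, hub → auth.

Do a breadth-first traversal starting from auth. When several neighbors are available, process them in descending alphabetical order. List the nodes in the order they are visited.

auth, worker, leaf, index, hub, core, back, sink, root, mirror, ledger, cache, store, front, edge, shard, bridge

Visit auth; enqueue worker, leaf, index, hub, core, back → queue [worker, leaf, index, hub, core, back]
Visit worker; enqueue sink, root, mirror, ledger, cache → queue [leaf, index, hub, core, back, sink, root, mirror, ledger, cache]
Visit leaf; enqueue store, front → queue [index, hub, core, back, sink, root, mirror, ledger, cache, store, front]
Visit index; enqueue edge → queue [hub, core, back, sink, root, mirror, ledger, cache, store, front, edge]
Visit hub → queue [core, back, sink, root, mirror, ledger, cache, store, front, edge]
Visit core → queue [back, sink, root, mirror, ledger, cache, store, front, edge]
Visit back → queue [sink, root, mirror, ledger, cache, store, front, edge]
Visit sink → queue [root, mirror, ledger, cache, store, front, edge]
Visit root → queue [mirror, ledger, cache, store, front, edge]
Visit mirror → queue [ledger, cache, store, front, edge]
Visit ledger → queue [cache, store, front, edge]
Visit cache → queue [store, front, edge]
Visit store → queue [front, edge]
Visit front → queue [edge]
Visit edge; enqueue shard → queue [shard]
Visit shard; enqueue bridge → queue [bridge]
Visit bridge → queue []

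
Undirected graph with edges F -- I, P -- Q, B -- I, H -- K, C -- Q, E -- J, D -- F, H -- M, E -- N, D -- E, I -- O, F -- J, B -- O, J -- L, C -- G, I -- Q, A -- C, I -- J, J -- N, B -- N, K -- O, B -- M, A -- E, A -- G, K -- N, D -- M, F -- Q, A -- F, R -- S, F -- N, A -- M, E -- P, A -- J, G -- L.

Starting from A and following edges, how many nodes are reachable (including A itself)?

BFS from A visits: A, C, E, F, G, J, M, Q, D, N, P, I, L, B, H, K, O
Reachable nodes: 17 of 19 total.

17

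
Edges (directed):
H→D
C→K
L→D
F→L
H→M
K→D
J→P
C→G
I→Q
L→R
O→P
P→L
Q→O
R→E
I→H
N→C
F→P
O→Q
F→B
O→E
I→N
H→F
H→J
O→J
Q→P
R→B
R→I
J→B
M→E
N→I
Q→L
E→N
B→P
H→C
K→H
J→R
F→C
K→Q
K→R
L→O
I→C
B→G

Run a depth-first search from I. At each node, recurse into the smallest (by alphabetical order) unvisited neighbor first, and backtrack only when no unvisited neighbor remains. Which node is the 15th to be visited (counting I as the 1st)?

R

Visit I
I → C
C → G
C → K
K → D
K → H
H → F
F → B
B → P
P → L
L → O
O → E
E → N
O → J
J → R
O → Q
H → M

Visit order: I, C, G, K, D, H, F, B, P, L, O, E, N, J, R, Q, M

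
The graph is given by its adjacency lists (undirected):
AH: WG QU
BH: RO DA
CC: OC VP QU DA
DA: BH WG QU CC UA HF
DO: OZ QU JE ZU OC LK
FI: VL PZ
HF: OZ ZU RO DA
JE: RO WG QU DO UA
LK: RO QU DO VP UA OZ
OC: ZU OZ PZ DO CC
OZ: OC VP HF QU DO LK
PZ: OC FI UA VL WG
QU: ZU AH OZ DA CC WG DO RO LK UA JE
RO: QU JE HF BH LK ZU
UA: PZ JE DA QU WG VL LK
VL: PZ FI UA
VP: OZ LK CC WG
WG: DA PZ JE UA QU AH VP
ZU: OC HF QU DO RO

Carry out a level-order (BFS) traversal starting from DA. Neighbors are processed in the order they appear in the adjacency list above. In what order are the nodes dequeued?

DA -> BH -> WG -> QU -> CC -> UA -> HF -> RO -> PZ -> JE -> AH -> VP -> ZU -> OZ -> DO -> LK -> OC -> VL -> FI

Visit DA; enqueue BH, WG, QU, CC, UA, HF → queue [BH, WG, QU, CC, UA, HF]
Visit BH; enqueue RO → queue [WG, QU, CC, UA, HF, RO]
Visit WG; enqueue PZ, JE, AH, VP → queue [QU, CC, UA, HF, RO, PZ, JE, AH, VP]
Visit QU; enqueue ZU, OZ, DO, LK → queue [CC, UA, HF, RO, PZ, JE, AH, VP, ZU, OZ, DO, LK]
Visit CC; enqueue OC → queue [UA, HF, RO, PZ, JE, AH, VP, ZU, OZ, DO, LK, OC]
Visit UA; enqueue VL → queue [HF, RO, PZ, JE, AH, VP, ZU, OZ, DO, LK, OC, VL]
Visit HF → queue [RO, PZ, JE, AH, VP, ZU, OZ, DO, LK, OC, VL]
Visit RO → queue [PZ, JE, AH, VP, ZU, OZ, DO, LK, OC, VL]
Visit PZ; enqueue FI → queue [JE, AH, VP, ZU, OZ, DO, LK, OC, VL, FI]
Visit JE → queue [AH, VP, ZU, OZ, DO, LK, OC, VL, FI]
Visit AH → queue [VP, ZU, OZ, DO, LK, OC, VL, FI]
Visit VP → queue [ZU, OZ, DO, LK, OC, VL, FI]
Visit ZU → queue [OZ, DO, LK, OC, VL, FI]
Visit OZ → queue [DO, LK, OC, VL, FI]
Visit DO → queue [LK, OC, VL, FI]
Visit LK → queue [OC, VL, FI]
Visit OC → queue [VL, FI]
Visit VL → queue [FI]
Visit FI → queue []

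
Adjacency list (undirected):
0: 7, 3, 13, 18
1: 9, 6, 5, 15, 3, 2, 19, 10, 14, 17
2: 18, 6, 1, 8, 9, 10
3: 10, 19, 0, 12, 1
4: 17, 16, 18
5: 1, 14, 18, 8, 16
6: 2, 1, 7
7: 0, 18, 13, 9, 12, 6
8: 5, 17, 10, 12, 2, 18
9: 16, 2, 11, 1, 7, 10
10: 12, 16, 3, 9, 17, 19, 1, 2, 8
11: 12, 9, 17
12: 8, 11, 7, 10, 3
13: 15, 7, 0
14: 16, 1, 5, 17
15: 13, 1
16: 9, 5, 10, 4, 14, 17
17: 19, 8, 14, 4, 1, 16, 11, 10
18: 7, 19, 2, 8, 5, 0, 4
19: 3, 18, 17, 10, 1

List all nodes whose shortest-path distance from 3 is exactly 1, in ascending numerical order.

0, 1, 10, 12, 19

Level 0: 3
Level 1: 0, 1, 10, 12, 19
Level 2: 2, 5, 6, 7, 8, 9, 11, 13, 14, 15, 16, 17, 18
Level 3: 4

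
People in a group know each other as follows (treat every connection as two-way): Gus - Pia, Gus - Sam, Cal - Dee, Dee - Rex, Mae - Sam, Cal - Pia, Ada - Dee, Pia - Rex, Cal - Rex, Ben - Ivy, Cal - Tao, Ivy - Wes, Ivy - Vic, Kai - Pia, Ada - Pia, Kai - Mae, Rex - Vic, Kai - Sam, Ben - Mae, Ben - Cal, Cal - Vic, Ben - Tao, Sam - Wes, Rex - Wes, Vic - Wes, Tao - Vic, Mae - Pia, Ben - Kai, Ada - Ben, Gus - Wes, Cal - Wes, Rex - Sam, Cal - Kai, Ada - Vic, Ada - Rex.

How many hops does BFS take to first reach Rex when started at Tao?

Level 0: Tao
Level 1: Ben, Cal, Vic
Level 2: Ada, Dee, Ivy, Kai, Mae, Pia, Rex, Wes
Level 3: Gus, Sam
Rex first appears at level 2.

2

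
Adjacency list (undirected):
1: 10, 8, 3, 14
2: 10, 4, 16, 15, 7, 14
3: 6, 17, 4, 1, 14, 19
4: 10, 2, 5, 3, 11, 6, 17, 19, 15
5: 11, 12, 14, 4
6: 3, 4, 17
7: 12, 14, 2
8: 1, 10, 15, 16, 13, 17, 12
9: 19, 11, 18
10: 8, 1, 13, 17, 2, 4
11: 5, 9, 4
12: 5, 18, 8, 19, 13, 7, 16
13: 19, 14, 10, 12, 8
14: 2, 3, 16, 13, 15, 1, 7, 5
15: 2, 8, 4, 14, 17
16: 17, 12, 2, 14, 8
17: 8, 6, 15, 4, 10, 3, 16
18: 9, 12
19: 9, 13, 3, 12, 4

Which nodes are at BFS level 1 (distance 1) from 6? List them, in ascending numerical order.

Level 0: 6
Level 1: 3, 4, 17
Level 2: 1, 2, 5, 8, 10, 11, 14, 15, 16, 19
Level 3: 7, 9, 12, 13
Level 4: 18

3, 4, 17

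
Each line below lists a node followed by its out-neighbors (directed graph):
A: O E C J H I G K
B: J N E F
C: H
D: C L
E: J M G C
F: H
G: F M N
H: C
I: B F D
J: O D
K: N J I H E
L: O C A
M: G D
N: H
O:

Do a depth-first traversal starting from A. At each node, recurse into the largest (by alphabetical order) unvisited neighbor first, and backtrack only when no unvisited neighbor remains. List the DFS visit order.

Visit A
A → O
A → K
K → N
N → H
H → C
K → J
J → D
D → L
K → I
I → F
I → B
B → E
E → M
M → G

A, O, K, N, H, C, J, D, L, I, F, B, E, M, G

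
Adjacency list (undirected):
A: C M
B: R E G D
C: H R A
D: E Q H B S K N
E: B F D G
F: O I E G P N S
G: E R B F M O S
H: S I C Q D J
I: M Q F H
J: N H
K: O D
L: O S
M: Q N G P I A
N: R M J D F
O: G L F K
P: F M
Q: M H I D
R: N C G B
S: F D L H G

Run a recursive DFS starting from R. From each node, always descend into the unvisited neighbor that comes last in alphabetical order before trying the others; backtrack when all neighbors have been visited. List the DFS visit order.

R → N → M → Q → I → H → S → L → O → K → D → E → G → F → P → B → J → C → A

Visit R
R → N
N → M
M → Q
Q → I
I → H
H → S
S → L
L → O
O → K
K → D
D → E
E → G
G → F
F → P
G → B
H → J
H → C
C → A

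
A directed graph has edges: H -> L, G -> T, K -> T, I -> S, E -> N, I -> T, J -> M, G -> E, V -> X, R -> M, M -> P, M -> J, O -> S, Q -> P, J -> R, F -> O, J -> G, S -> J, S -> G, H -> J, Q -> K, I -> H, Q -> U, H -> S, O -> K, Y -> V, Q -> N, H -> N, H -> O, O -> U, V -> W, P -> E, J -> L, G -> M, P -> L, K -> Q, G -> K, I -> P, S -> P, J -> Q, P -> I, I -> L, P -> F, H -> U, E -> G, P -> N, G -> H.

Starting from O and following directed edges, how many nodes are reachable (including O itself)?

17

BFS from O visits: O, K, S, U, Q, T, G, J, P, N, E, H, M, L, R, F, I
Reachable nodes: 17 of 21 total.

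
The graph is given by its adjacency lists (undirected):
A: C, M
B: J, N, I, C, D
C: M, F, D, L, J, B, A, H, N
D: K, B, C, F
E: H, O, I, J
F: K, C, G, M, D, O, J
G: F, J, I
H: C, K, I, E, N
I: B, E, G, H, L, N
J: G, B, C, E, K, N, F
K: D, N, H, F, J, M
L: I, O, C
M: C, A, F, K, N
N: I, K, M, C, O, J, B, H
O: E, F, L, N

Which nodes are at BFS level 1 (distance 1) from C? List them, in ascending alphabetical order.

Level 0: C
Level 1: A, B, D, F, H, J, L, M, N
Level 2: E, G, I, K, O

A, B, D, F, H, J, L, M, N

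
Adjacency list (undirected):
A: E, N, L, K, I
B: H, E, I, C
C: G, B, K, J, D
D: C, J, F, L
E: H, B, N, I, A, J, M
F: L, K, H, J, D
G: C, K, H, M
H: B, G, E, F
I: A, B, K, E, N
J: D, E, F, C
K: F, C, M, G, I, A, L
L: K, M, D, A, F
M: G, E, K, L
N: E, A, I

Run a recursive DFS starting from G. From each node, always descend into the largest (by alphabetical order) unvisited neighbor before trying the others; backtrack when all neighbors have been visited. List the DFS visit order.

G M L K I N E J F H B C D A

Visit G
G → M
M → L
L → K
K → I
I → N
N → E
E → J
J → F
F → H
H → B
B → C
C → D
E → A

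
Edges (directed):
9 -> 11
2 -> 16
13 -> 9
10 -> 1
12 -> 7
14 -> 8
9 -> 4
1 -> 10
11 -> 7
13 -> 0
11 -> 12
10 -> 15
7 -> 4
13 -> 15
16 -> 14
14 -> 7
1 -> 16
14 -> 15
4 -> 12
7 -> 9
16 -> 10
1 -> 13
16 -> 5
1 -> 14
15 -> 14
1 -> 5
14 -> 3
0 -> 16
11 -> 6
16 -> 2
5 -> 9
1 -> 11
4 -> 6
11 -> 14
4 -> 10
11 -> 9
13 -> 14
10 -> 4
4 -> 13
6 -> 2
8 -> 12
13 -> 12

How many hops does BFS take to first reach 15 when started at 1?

2

Level 0: 1
Level 1: 5, 10, 11, 13, 14, 16
Level 2: 0, 2, 3, 4, 6, 7, 8, 9, 12, 15
15 first appears at level 2.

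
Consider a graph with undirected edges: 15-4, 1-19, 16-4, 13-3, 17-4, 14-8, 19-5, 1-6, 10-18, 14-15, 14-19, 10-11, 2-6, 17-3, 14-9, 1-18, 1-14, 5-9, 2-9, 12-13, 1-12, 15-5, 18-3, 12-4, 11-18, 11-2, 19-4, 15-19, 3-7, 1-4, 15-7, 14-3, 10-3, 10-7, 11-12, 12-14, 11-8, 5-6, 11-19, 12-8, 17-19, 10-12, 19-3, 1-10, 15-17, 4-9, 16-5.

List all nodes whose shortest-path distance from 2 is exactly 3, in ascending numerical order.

Level 0: 2
Level 1: 6, 9, 11
Level 2: 1, 4, 5, 8, 10, 12, 14, 18, 19
Level 3: 3, 7, 13, 15, 16, 17

3, 7, 13, 15, 16, 17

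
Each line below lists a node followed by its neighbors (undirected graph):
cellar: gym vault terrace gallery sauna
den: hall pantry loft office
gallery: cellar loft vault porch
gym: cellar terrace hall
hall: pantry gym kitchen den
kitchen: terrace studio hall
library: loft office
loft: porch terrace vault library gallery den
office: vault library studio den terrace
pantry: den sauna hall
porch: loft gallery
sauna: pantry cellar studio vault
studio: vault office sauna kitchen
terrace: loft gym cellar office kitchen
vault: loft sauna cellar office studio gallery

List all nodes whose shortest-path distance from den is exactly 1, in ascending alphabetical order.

hall, loft, office, pantry

Level 0: den
Level 1: hall, loft, office, pantry
Level 2: gallery, gym, kitchen, library, porch, sauna, studio, terrace, vault
Level 3: cellar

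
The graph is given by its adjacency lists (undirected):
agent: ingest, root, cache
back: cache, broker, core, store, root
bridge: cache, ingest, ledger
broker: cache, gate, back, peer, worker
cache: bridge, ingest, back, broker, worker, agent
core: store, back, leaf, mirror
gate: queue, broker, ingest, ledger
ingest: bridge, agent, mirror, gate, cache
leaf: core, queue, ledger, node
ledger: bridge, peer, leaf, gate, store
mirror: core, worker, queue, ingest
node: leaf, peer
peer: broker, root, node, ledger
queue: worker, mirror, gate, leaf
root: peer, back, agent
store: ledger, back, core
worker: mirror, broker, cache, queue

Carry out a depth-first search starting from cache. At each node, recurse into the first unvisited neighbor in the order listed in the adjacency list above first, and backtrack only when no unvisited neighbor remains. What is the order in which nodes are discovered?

cache bridge ingest agent root peer broker gate queue worker mirror core store ledger leaf node back

Visit cache
cache → bridge
bridge → ingest
ingest → agent
agent → root
root → peer
peer → broker
broker → gate
gate → queue
queue → worker
worker → mirror
mirror → core
core → store
store → ledger
ledger → leaf
leaf → node
store → back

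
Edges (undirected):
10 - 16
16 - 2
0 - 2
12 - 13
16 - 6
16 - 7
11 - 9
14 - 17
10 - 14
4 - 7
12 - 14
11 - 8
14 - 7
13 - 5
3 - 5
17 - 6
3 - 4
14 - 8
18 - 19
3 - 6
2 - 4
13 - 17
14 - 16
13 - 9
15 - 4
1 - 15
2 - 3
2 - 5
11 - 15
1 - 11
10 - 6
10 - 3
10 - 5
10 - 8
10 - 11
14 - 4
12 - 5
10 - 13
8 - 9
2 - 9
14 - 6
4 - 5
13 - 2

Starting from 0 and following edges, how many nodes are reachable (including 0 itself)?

BFS from 0 visits: 0, 2, 3, 4, 5, 9, 13, 16, 6, 10, 7, 14, 15, 12, 8, 11, 17, 1
Reachable nodes: 18 of 20 total.

18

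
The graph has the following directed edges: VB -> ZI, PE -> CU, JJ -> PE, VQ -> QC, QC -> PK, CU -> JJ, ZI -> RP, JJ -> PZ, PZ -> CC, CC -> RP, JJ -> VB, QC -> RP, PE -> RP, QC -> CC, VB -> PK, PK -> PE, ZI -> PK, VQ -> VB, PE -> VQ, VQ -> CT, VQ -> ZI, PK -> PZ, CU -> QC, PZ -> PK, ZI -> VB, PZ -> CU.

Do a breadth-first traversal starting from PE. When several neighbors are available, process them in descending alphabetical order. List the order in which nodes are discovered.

PE, VQ, RP, CU, ZI, VB, QC, CT, JJ, PK, CC, PZ

Visit PE; enqueue VQ, RP, CU → queue [VQ, RP, CU]
Visit VQ; enqueue ZI, VB, QC, CT → queue [RP, CU, ZI, VB, QC, CT]
Visit RP → queue [CU, ZI, VB, QC, CT]
Visit CU; enqueue JJ → queue [ZI, VB, QC, CT, JJ]
Visit ZI; enqueue PK → queue [VB, QC, CT, JJ, PK]
Visit VB → queue [QC, CT, JJ, PK]
Visit QC; enqueue CC → queue [CT, JJ, PK, CC]
Visit CT → queue [JJ, PK, CC]
Visit JJ; enqueue PZ → queue [PK, CC, PZ]
Visit PK → queue [CC, PZ]
Visit CC → queue [PZ]
Visit PZ → queue []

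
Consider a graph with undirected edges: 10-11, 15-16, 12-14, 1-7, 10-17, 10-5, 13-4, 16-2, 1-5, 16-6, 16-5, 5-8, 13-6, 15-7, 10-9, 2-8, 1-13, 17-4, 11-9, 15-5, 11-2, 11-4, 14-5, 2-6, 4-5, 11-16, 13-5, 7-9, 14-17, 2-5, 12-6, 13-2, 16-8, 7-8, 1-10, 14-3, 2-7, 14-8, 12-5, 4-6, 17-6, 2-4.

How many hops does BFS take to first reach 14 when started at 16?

2

Level 0: 16
Level 1: 2, 5, 6, 8, 11, 15
Level 2: 1, 4, 7, 9, 10, 12, 13, 14, 17
Level 3: 3
14 first appears at level 2.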